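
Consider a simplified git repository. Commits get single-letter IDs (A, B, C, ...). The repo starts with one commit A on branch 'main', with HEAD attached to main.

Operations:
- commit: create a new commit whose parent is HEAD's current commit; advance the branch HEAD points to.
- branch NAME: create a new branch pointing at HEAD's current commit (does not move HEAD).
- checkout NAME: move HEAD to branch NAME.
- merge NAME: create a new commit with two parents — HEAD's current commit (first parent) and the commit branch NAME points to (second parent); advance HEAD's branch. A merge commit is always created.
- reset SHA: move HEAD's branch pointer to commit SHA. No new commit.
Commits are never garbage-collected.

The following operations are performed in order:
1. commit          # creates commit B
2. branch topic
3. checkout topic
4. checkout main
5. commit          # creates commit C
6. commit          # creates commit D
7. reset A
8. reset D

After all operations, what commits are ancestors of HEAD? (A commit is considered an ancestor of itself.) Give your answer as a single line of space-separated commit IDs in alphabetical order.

After op 1 (commit): HEAD=main@B [main=B]
After op 2 (branch): HEAD=main@B [main=B topic=B]
After op 3 (checkout): HEAD=topic@B [main=B topic=B]
After op 4 (checkout): HEAD=main@B [main=B topic=B]
After op 5 (commit): HEAD=main@C [main=C topic=B]
After op 6 (commit): HEAD=main@D [main=D topic=B]
After op 7 (reset): HEAD=main@A [main=A topic=B]
After op 8 (reset): HEAD=main@D [main=D topic=B]

Answer: A B C D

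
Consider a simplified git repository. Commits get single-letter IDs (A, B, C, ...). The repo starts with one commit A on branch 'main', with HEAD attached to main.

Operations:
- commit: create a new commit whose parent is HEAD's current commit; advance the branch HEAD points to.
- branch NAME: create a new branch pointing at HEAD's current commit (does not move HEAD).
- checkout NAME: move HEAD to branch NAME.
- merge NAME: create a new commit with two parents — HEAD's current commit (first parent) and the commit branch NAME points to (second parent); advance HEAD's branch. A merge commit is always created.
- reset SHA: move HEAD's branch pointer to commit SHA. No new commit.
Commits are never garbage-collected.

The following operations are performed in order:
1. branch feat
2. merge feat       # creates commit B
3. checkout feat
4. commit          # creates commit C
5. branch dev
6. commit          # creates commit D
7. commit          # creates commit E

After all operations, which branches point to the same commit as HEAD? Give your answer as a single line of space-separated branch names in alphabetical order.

After op 1 (branch): HEAD=main@A [feat=A main=A]
After op 2 (merge): HEAD=main@B [feat=A main=B]
After op 3 (checkout): HEAD=feat@A [feat=A main=B]
After op 4 (commit): HEAD=feat@C [feat=C main=B]
After op 5 (branch): HEAD=feat@C [dev=C feat=C main=B]
After op 6 (commit): HEAD=feat@D [dev=C feat=D main=B]
After op 7 (commit): HEAD=feat@E [dev=C feat=E main=B]

Answer: feat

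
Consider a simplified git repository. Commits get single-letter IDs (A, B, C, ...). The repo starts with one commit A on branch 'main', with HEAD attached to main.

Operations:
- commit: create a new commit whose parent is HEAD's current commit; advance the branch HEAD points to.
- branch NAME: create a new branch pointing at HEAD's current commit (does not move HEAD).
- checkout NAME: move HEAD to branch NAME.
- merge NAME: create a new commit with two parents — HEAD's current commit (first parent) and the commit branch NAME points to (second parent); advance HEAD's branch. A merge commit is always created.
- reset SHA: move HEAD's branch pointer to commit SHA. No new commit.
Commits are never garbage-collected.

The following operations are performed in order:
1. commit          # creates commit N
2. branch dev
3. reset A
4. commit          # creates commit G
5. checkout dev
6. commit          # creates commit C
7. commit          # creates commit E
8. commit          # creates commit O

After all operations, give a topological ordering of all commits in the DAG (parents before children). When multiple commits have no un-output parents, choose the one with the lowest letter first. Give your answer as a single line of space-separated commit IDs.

Answer: A G N C E O

Derivation:
After op 1 (commit): HEAD=main@N [main=N]
After op 2 (branch): HEAD=main@N [dev=N main=N]
After op 3 (reset): HEAD=main@A [dev=N main=A]
After op 4 (commit): HEAD=main@G [dev=N main=G]
After op 5 (checkout): HEAD=dev@N [dev=N main=G]
After op 6 (commit): HEAD=dev@C [dev=C main=G]
After op 7 (commit): HEAD=dev@E [dev=E main=G]
After op 8 (commit): HEAD=dev@O [dev=O main=G]
commit A: parents=[]
commit C: parents=['N']
commit E: parents=['C']
commit G: parents=['A']
commit N: parents=['A']
commit O: parents=['E']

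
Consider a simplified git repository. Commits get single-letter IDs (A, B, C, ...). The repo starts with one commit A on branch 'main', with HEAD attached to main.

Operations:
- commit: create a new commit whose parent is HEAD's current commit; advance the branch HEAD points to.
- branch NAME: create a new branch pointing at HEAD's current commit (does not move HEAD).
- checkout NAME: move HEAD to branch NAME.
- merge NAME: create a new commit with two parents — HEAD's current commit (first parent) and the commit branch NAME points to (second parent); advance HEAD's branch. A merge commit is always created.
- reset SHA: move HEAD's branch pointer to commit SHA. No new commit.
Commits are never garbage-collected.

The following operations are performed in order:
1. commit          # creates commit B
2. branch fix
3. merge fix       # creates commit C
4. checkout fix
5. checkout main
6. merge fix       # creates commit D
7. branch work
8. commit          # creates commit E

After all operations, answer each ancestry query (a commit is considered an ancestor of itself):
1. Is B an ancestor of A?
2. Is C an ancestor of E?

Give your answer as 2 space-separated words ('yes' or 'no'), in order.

Answer: no yes

Derivation:
After op 1 (commit): HEAD=main@B [main=B]
After op 2 (branch): HEAD=main@B [fix=B main=B]
After op 3 (merge): HEAD=main@C [fix=B main=C]
After op 4 (checkout): HEAD=fix@B [fix=B main=C]
After op 5 (checkout): HEAD=main@C [fix=B main=C]
After op 6 (merge): HEAD=main@D [fix=B main=D]
After op 7 (branch): HEAD=main@D [fix=B main=D work=D]
After op 8 (commit): HEAD=main@E [fix=B main=E work=D]
ancestors(A) = {A}; B in? no
ancestors(E) = {A,B,C,D,E}; C in? yes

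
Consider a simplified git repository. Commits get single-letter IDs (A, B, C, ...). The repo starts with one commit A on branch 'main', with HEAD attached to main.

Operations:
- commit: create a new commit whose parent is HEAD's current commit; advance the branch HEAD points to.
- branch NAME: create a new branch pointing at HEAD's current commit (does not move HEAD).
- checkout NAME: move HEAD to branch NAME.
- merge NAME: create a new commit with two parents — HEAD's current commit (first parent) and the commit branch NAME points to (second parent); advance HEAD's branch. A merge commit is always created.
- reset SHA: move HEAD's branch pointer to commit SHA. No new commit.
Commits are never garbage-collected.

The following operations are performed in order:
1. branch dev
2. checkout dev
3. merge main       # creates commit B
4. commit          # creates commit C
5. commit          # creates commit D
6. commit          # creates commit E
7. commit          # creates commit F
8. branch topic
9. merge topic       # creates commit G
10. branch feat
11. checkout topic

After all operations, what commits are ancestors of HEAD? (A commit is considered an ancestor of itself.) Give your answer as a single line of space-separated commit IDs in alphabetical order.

Answer: A B C D E F

Derivation:
After op 1 (branch): HEAD=main@A [dev=A main=A]
After op 2 (checkout): HEAD=dev@A [dev=A main=A]
After op 3 (merge): HEAD=dev@B [dev=B main=A]
After op 4 (commit): HEAD=dev@C [dev=C main=A]
After op 5 (commit): HEAD=dev@D [dev=D main=A]
After op 6 (commit): HEAD=dev@E [dev=E main=A]
After op 7 (commit): HEAD=dev@F [dev=F main=A]
After op 8 (branch): HEAD=dev@F [dev=F main=A topic=F]
After op 9 (merge): HEAD=dev@G [dev=G main=A topic=F]
After op 10 (branch): HEAD=dev@G [dev=G feat=G main=A topic=F]
After op 11 (checkout): HEAD=topic@F [dev=G feat=G main=A topic=F]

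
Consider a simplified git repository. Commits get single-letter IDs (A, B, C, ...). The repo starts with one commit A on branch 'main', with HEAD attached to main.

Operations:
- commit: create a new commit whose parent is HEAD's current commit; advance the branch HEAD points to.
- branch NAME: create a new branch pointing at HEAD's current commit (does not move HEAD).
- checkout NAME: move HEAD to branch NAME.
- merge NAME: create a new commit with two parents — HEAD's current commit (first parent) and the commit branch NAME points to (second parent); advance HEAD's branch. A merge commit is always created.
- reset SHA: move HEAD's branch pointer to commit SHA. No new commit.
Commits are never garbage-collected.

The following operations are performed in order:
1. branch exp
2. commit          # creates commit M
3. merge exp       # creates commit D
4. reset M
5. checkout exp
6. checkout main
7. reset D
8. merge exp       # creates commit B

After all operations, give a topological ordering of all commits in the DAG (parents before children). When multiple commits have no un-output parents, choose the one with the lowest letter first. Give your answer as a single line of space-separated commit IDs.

After op 1 (branch): HEAD=main@A [exp=A main=A]
After op 2 (commit): HEAD=main@M [exp=A main=M]
After op 3 (merge): HEAD=main@D [exp=A main=D]
After op 4 (reset): HEAD=main@M [exp=A main=M]
After op 5 (checkout): HEAD=exp@A [exp=A main=M]
After op 6 (checkout): HEAD=main@M [exp=A main=M]
After op 7 (reset): HEAD=main@D [exp=A main=D]
After op 8 (merge): HEAD=main@B [exp=A main=B]
commit A: parents=[]
commit B: parents=['D', 'A']
commit D: parents=['M', 'A']
commit M: parents=['A']

Answer: A M D B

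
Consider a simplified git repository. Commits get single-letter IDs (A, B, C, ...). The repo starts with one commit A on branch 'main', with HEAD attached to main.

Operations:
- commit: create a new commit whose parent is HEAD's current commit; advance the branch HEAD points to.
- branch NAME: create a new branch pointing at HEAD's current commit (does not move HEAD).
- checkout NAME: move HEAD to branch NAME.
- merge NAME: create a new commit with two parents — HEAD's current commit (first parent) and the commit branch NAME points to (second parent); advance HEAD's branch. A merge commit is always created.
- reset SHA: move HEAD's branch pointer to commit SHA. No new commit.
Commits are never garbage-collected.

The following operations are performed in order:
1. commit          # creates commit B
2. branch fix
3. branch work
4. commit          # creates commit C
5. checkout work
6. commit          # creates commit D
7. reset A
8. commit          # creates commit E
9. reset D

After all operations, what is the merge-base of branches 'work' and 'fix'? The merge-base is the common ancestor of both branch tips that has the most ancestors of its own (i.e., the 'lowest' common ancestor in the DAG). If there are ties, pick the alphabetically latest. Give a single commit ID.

After op 1 (commit): HEAD=main@B [main=B]
After op 2 (branch): HEAD=main@B [fix=B main=B]
After op 3 (branch): HEAD=main@B [fix=B main=B work=B]
After op 4 (commit): HEAD=main@C [fix=B main=C work=B]
After op 5 (checkout): HEAD=work@B [fix=B main=C work=B]
After op 6 (commit): HEAD=work@D [fix=B main=C work=D]
After op 7 (reset): HEAD=work@A [fix=B main=C work=A]
After op 8 (commit): HEAD=work@E [fix=B main=C work=E]
After op 9 (reset): HEAD=work@D [fix=B main=C work=D]
ancestors(work=D): ['A', 'B', 'D']
ancestors(fix=B): ['A', 'B']
common: ['A', 'B']

Answer: B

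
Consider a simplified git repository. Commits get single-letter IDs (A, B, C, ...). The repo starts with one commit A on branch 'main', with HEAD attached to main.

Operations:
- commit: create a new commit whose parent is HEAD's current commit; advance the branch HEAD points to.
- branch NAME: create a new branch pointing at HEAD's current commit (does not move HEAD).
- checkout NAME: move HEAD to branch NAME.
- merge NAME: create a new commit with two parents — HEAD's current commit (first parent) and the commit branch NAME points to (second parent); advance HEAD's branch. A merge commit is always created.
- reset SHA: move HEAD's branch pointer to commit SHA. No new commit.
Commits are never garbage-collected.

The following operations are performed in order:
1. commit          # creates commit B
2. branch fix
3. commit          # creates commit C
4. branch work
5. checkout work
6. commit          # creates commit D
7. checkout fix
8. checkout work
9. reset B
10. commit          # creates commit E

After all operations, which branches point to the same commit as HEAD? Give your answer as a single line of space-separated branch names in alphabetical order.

After op 1 (commit): HEAD=main@B [main=B]
After op 2 (branch): HEAD=main@B [fix=B main=B]
After op 3 (commit): HEAD=main@C [fix=B main=C]
After op 4 (branch): HEAD=main@C [fix=B main=C work=C]
After op 5 (checkout): HEAD=work@C [fix=B main=C work=C]
After op 6 (commit): HEAD=work@D [fix=B main=C work=D]
After op 7 (checkout): HEAD=fix@B [fix=B main=C work=D]
After op 8 (checkout): HEAD=work@D [fix=B main=C work=D]
After op 9 (reset): HEAD=work@B [fix=B main=C work=B]
After op 10 (commit): HEAD=work@E [fix=B main=C work=E]

Answer: work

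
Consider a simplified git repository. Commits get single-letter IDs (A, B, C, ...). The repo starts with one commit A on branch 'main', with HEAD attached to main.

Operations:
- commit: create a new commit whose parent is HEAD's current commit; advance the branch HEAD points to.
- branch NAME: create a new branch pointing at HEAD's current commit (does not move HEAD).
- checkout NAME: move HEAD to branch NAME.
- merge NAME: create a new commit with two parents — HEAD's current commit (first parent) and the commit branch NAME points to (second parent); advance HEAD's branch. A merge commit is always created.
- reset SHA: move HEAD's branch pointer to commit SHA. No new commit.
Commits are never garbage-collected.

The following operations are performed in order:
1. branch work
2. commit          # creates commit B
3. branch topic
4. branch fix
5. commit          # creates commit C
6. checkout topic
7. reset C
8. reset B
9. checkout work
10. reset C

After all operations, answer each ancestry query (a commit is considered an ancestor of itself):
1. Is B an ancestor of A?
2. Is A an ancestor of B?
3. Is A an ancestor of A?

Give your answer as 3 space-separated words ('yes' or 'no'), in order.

After op 1 (branch): HEAD=main@A [main=A work=A]
After op 2 (commit): HEAD=main@B [main=B work=A]
After op 3 (branch): HEAD=main@B [main=B topic=B work=A]
After op 4 (branch): HEAD=main@B [fix=B main=B topic=B work=A]
After op 5 (commit): HEAD=main@C [fix=B main=C topic=B work=A]
After op 6 (checkout): HEAD=topic@B [fix=B main=C topic=B work=A]
After op 7 (reset): HEAD=topic@C [fix=B main=C topic=C work=A]
After op 8 (reset): HEAD=topic@B [fix=B main=C topic=B work=A]
After op 9 (checkout): HEAD=work@A [fix=B main=C topic=B work=A]
After op 10 (reset): HEAD=work@C [fix=B main=C topic=B work=C]
ancestors(A) = {A}; B in? no
ancestors(B) = {A,B}; A in? yes
ancestors(A) = {A}; A in? yes

Answer: no yes yes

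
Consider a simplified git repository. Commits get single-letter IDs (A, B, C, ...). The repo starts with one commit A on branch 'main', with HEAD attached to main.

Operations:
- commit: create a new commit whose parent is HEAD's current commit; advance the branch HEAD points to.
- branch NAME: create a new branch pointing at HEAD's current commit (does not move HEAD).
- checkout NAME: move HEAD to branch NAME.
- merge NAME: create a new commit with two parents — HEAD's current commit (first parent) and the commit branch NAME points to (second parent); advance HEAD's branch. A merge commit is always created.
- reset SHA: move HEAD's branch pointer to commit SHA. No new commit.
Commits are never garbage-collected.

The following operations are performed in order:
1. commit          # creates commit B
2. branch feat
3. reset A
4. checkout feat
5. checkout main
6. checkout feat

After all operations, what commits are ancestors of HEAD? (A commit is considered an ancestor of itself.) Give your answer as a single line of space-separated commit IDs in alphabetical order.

After op 1 (commit): HEAD=main@B [main=B]
After op 2 (branch): HEAD=main@B [feat=B main=B]
After op 3 (reset): HEAD=main@A [feat=B main=A]
After op 4 (checkout): HEAD=feat@B [feat=B main=A]
After op 5 (checkout): HEAD=main@A [feat=B main=A]
After op 6 (checkout): HEAD=feat@B [feat=B main=A]

Answer: A B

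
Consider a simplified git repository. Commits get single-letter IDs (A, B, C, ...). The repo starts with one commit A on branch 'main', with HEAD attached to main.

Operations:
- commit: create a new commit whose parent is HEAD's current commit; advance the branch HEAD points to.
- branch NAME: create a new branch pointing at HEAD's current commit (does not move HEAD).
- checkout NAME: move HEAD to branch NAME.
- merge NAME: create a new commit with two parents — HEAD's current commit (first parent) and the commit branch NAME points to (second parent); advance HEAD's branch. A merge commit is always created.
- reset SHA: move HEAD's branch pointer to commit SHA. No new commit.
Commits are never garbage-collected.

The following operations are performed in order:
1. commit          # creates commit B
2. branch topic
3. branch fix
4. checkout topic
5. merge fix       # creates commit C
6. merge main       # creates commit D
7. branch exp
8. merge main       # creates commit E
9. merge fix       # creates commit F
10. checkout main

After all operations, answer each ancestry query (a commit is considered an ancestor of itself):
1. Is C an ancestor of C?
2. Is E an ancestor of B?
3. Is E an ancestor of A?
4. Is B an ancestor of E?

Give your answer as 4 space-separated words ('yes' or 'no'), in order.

Answer: yes no no yes

Derivation:
After op 1 (commit): HEAD=main@B [main=B]
After op 2 (branch): HEAD=main@B [main=B topic=B]
After op 3 (branch): HEAD=main@B [fix=B main=B topic=B]
After op 4 (checkout): HEAD=topic@B [fix=B main=B topic=B]
After op 5 (merge): HEAD=topic@C [fix=B main=B topic=C]
After op 6 (merge): HEAD=topic@D [fix=B main=B topic=D]
After op 7 (branch): HEAD=topic@D [exp=D fix=B main=B topic=D]
After op 8 (merge): HEAD=topic@E [exp=D fix=B main=B topic=E]
After op 9 (merge): HEAD=topic@F [exp=D fix=B main=B topic=F]
After op 10 (checkout): HEAD=main@B [exp=D fix=B main=B topic=F]
ancestors(C) = {A,B,C}; C in? yes
ancestors(B) = {A,B}; E in? no
ancestors(A) = {A}; E in? no
ancestors(E) = {A,B,C,D,E}; B in? yes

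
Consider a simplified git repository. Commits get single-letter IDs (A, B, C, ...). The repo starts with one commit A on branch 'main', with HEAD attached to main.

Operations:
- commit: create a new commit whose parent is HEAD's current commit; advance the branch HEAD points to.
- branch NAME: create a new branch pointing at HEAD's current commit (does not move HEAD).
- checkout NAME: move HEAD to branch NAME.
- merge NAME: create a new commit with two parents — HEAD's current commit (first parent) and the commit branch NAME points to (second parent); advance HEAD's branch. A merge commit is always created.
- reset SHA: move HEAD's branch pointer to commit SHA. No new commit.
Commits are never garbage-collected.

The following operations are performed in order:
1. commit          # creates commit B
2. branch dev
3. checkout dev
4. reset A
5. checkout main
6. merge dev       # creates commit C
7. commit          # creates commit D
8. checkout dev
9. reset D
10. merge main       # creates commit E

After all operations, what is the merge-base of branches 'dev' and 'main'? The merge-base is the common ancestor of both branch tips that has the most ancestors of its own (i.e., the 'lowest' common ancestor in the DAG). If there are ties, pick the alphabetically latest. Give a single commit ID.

Answer: D

Derivation:
After op 1 (commit): HEAD=main@B [main=B]
After op 2 (branch): HEAD=main@B [dev=B main=B]
After op 3 (checkout): HEAD=dev@B [dev=B main=B]
After op 4 (reset): HEAD=dev@A [dev=A main=B]
After op 5 (checkout): HEAD=main@B [dev=A main=B]
After op 6 (merge): HEAD=main@C [dev=A main=C]
After op 7 (commit): HEAD=main@D [dev=A main=D]
After op 8 (checkout): HEAD=dev@A [dev=A main=D]
After op 9 (reset): HEAD=dev@D [dev=D main=D]
After op 10 (merge): HEAD=dev@E [dev=E main=D]
ancestors(dev=E): ['A', 'B', 'C', 'D', 'E']
ancestors(main=D): ['A', 'B', 'C', 'D']
common: ['A', 'B', 'C', 'D']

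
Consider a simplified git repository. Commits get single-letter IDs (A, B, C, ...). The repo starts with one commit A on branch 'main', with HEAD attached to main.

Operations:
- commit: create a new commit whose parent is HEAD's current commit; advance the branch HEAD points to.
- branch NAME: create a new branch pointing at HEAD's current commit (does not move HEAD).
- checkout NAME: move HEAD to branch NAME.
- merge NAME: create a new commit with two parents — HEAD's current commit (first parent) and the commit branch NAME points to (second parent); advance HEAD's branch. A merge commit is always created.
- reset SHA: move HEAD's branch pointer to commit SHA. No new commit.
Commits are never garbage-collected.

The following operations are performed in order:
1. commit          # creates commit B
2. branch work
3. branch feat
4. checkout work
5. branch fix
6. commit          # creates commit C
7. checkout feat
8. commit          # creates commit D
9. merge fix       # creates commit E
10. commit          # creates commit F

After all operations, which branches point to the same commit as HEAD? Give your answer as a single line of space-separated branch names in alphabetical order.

After op 1 (commit): HEAD=main@B [main=B]
After op 2 (branch): HEAD=main@B [main=B work=B]
After op 3 (branch): HEAD=main@B [feat=B main=B work=B]
After op 4 (checkout): HEAD=work@B [feat=B main=B work=B]
After op 5 (branch): HEAD=work@B [feat=B fix=B main=B work=B]
After op 6 (commit): HEAD=work@C [feat=B fix=B main=B work=C]
After op 7 (checkout): HEAD=feat@B [feat=B fix=B main=B work=C]
After op 8 (commit): HEAD=feat@D [feat=D fix=B main=B work=C]
After op 9 (merge): HEAD=feat@E [feat=E fix=B main=B work=C]
After op 10 (commit): HEAD=feat@F [feat=F fix=B main=B work=C]

Answer: feat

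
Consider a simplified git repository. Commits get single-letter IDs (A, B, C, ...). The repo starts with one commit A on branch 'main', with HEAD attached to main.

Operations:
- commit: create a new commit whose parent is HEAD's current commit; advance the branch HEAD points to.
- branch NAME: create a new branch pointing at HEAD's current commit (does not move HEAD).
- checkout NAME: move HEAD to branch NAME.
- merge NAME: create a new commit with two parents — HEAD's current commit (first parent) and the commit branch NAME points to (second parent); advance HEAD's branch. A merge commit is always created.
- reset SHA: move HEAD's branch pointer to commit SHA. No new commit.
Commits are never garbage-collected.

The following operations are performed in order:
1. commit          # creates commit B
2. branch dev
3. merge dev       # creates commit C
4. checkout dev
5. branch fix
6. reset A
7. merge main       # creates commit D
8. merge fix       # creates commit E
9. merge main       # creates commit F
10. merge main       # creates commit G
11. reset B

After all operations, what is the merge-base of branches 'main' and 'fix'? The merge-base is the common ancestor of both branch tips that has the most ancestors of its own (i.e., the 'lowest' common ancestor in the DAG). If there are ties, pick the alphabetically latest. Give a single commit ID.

After op 1 (commit): HEAD=main@B [main=B]
After op 2 (branch): HEAD=main@B [dev=B main=B]
After op 3 (merge): HEAD=main@C [dev=B main=C]
After op 4 (checkout): HEAD=dev@B [dev=B main=C]
After op 5 (branch): HEAD=dev@B [dev=B fix=B main=C]
After op 6 (reset): HEAD=dev@A [dev=A fix=B main=C]
After op 7 (merge): HEAD=dev@D [dev=D fix=B main=C]
After op 8 (merge): HEAD=dev@E [dev=E fix=B main=C]
After op 9 (merge): HEAD=dev@F [dev=F fix=B main=C]
After op 10 (merge): HEAD=dev@G [dev=G fix=B main=C]
After op 11 (reset): HEAD=dev@B [dev=B fix=B main=C]
ancestors(main=C): ['A', 'B', 'C']
ancestors(fix=B): ['A', 'B']
common: ['A', 'B']

Answer: B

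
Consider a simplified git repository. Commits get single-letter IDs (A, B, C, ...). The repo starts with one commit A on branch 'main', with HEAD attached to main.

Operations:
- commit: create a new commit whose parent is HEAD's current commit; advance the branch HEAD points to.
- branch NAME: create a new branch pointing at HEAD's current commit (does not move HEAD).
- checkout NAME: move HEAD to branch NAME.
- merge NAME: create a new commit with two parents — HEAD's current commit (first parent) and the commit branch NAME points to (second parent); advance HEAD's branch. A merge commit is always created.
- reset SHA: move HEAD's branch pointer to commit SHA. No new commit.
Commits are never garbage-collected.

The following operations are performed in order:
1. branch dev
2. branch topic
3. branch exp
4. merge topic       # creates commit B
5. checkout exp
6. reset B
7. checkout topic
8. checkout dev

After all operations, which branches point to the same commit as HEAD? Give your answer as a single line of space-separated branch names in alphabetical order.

After op 1 (branch): HEAD=main@A [dev=A main=A]
After op 2 (branch): HEAD=main@A [dev=A main=A topic=A]
After op 3 (branch): HEAD=main@A [dev=A exp=A main=A topic=A]
After op 4 (merge): HEAD=main@B [dev=A exp=A main=B topic=A]
After op 5 (checkout): HEAD=exp@A [dev=A exp=A main=B topic=A]
After op 6 (reset): HEAD=exp@B [dev=A exp=B main=B topic=A]
After op 7 (checkout): HEAD=topic@A [dev=A exp=B main=B topic=A]
After op 8 (checkout): HEAD=dev@A [dev=A exp=B main=B topic=A]

Answer: dev topic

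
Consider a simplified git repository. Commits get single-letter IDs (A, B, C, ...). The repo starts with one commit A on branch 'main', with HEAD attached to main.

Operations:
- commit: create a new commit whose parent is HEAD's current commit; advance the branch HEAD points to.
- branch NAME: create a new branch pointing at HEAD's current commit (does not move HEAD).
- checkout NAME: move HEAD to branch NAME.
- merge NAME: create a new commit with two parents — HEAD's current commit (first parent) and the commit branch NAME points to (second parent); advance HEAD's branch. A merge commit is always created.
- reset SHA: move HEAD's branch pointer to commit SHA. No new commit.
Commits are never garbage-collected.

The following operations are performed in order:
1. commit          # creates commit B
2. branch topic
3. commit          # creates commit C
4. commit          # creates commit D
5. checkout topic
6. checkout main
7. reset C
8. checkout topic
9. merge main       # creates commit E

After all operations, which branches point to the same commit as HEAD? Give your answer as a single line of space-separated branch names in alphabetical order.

After op 1 (commit): HEAD=main@B [main=B]
After op 2 (branch): HEAD=main@B [main=B topic=B]
After op 3 (commit): HEAD=main@C [main=C topic=B]
After op 4 (commit): HEAD=main@D [main=D topic=B]
After op 5 (checkout): HEAD=topic@B [main=D topic=B]
After op 6 (checkout): HEAD=main@D [main=D topic=B]
After op 7 (reset): HEAD=main@C [main=C topic=B]
After op 8 (checkout): HEAD=topic@B [main=C topic=B]
After op 9 (merge): HEAD=topic@E [main=C topic=E]

Answer: topic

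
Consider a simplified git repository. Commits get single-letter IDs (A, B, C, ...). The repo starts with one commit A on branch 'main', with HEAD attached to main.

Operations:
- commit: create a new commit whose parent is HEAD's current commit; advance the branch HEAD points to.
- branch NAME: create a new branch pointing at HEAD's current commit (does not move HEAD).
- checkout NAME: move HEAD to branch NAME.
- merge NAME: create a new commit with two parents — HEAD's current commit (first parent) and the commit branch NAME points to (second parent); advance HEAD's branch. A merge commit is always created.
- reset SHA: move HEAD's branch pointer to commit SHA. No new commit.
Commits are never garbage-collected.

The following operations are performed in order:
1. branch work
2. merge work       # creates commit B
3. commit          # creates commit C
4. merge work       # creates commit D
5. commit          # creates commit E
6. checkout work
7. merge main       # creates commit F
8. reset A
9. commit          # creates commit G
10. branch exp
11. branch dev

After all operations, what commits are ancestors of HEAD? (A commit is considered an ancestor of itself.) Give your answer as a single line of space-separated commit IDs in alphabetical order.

After op 1 (branch): HEAD=main@A [main=A work=A]
After op 2 (merge): HEAD=main@B [main=B work=A]
After op 3 (commit): HEAD=main@C [main=C work=A]
After op 4 (merge): HEAD=main@D [main=D work=A]
After op 5 (commit): HEAD=main@E [main=E work=A]
After op 6 (checkout): HEAD=work@A [main=E work=A]
After op 7 (merge): HEAD=work@F [main=E work=F]
After op 8 (reset): HEAD=work@A [main=E work=A]
After op 9 (commit): HEAD=work@G [main=E work=G]
After op 10 (branch): HEAD=work@G [exp=G main=E work=G]
After op 11 (branch): HEAD=work@G [dev=G exp=G main=E work=G]

Answer: A G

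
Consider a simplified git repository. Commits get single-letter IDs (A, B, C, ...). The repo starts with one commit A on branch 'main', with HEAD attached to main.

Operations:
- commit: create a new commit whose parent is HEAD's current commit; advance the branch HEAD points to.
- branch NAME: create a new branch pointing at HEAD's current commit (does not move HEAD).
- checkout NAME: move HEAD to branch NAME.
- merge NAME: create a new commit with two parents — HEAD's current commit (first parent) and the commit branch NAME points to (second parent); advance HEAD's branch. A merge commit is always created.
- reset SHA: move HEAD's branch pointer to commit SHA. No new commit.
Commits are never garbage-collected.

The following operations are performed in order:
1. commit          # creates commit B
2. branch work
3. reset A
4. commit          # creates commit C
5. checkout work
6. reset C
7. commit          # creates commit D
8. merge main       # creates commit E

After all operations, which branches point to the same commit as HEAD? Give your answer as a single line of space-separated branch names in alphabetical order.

Answer: work

Derivation:
After op 1 (commit): HEAD=main@B [main=B]
After op 2 (branch): HEAD=main@B [main=B work=B]
After op 3 (reset): HEAD=main@A [main=A work=B]
After op 4 (commit): HEAD=main@C [main=C work=B]
After op 5 (checkout): HEAD=work@B [main=C work=B]
After op 6 (reset): HEAD=work@C [main=C work=C]
After op 7 (commit): HEAD=work@D [main=C work=D]
After op 8 (merge): HEAD=work@E [main=C work=E]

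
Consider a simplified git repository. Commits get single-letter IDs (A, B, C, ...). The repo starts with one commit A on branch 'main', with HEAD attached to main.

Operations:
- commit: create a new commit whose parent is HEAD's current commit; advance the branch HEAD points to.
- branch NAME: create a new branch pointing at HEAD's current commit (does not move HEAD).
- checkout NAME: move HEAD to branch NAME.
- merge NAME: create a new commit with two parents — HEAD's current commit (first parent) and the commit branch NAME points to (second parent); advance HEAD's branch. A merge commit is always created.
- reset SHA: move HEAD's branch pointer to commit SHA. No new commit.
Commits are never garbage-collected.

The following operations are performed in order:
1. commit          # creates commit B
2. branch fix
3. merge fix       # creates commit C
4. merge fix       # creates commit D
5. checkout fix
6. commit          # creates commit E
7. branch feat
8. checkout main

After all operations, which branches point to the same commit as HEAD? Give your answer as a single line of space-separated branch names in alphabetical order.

After op 1 (commit): HEAD=main@B [main=B]
After op 2 (branch): HEAD=main@B [fix=B main=B]
After op 3 (merge): HEAD=main@C [fix=B main=C]
After op 4 (merge): HEAD=main@D [fix=B main=D]
After op 5 (checkout): HEAD=fix@B [fix=B main=D]
After op 6 (commit): HEAD=fix@E [fix=E main=D]
After op 7 (branch): HEAD=fix@E [feat=E fix=E main=D]
After op 8 (checkout): HEAD=main@D [feat=E fix=E main=D]

Answer: main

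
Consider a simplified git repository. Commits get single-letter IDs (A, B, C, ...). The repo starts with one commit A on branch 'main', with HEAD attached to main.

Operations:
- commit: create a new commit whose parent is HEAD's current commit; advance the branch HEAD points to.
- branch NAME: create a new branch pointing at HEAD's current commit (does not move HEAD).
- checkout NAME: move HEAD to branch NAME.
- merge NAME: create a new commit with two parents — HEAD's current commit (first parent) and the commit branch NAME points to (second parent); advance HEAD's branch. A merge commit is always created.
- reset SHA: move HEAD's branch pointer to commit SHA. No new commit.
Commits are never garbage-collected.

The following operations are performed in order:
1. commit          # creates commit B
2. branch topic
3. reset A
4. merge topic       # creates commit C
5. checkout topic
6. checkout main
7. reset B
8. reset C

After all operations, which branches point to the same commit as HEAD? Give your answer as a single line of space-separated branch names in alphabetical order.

Answer: main

Derivation:
After op 1 (commit): HEAD=main@B [main=B]
After op 2 (branch): HEAD=main@B [main=B topic=B]
After op 3 (reset): HEAD=main@A [main=A topic=B]
After op 4 (merge): HEAD=main@C [main=C topic=B]
After op 5 (checkout): HEAD=topic@B [main=C topic=B]
After op 6 (checkout): HEAD=main@C [main=C topic=B]
After op 7 (reset): HEAD=main@B [main=B topic=B]
After op 8 (reset): HEAD=main@C [main=C topic=B]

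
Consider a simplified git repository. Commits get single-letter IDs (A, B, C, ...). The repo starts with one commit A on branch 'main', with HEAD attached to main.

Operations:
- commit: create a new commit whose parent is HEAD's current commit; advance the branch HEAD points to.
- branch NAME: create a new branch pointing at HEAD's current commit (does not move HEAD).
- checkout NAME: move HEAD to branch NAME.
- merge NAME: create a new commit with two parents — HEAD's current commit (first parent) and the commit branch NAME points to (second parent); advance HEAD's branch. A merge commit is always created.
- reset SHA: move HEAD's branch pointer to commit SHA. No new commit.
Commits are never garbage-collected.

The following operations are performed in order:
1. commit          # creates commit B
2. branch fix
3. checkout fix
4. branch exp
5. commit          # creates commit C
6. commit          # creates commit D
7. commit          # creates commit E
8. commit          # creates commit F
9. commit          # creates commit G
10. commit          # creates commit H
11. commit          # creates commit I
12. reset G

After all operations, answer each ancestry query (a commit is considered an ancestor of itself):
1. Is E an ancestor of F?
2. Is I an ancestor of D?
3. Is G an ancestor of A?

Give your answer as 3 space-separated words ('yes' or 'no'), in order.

After op 1 (commit): HEAD=main@B [main=B]
After op 2 (branch): HEAD=main@B [fix=B main=B]
After op 3 (checkout): HEAD=fix@B [fix=B main=B]
After op 4 (branch): HEAD=fix@B [exp=B fix=B main=B]
After op 5 (commit): HEAD=fix@C [exp=B fix=C main=B]
After op 6 (commit): HEAD=fix@D [exp=B fix=D main=B]
After op 7 (commit): HEAD=fix@E [exp=B fix=E main=B]
After op 8 (commit): HEAD=fix@F [exp=B fix=F main=B]
After op 9 (commit): HEAD=fix@G [exp=B fix=G main=B]
After op 10 (commit): HEAD=fix@H [exp=B fix=H main=B]
After op 11 (commit): HEAD=fix@I [exp=B fix=I main=B]
After op 12 (reset): HEAD=fix@G [exp=B fix=G main=B]
ancestors(F) = {A,B,C,D,E,F}; E in? yes
ancestors(D) = {A,B,C,D}; I in? no
ancestors(A) = {A}; G in? no

Answer: yes no no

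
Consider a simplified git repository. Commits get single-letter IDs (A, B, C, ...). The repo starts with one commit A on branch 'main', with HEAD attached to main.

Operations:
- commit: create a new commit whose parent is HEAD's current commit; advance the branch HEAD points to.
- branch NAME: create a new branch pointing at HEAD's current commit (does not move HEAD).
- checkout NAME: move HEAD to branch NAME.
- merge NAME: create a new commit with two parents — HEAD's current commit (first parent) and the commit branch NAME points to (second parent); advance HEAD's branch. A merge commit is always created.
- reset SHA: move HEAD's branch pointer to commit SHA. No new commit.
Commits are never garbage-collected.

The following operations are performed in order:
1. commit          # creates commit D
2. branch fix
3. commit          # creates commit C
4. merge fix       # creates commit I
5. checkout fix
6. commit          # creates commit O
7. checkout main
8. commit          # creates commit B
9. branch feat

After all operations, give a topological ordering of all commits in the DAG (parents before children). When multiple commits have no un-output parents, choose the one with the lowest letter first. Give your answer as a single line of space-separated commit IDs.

Answer: A D C I B O

Derivation:
After op 1 (commit): HEAD=main@D [main=D]
After op 2 (branch): HEAD=main@D [fix=D main=D]
After op 3 (commit): HEAD=main@C [fix=D main=C]
After op 4 (merge): HEAD=main@I [fix=D main=I]
After op 5 (checkout): HEAD=fix@D [fix=D main=I]
After op 6 (commit): HEAD=fix@O [fix=O main=I]
After op 7 (checkout): HEAD=main@I [fix=O main=I]
After op 8 (commit): HEAD=main@B [fix=O main=B]
After op 9 (branch): HEAD=main@B [feat=B fix=O main=B]
commit A: parents=[]
commit B: parents=['I']
commit C: parents=['D']
commit D: parents=['A']
commit I: parents=['C', 'D']
commit O: parents=['D']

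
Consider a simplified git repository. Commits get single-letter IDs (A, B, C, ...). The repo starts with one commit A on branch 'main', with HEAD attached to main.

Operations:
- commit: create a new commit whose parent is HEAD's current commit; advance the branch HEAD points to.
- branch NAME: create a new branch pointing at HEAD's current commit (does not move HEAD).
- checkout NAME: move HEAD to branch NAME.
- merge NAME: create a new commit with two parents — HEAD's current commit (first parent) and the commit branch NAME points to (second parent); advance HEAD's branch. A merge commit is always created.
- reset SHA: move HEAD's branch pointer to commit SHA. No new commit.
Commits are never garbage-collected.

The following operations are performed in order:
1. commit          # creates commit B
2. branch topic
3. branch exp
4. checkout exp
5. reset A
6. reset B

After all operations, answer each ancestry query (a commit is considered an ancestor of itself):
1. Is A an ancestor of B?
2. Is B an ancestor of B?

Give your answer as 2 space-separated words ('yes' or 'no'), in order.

Answer: yes yes

Derivation:
After op 1 (commit): HEAD=main@B [main=B]
After op 2 (branch): HEAD=main@B [main=B topic=B]
After op 3 (branch): HEAD=main@B [exp=B main=B topic=B]
After op 4 (checkout): HEAD=exp@B [exp=B main=B topic=B]
After op 5 (reset): HEAD=exp@A [exp=A main=B topic=B]
After op 6 (reset): HEAD=exp@B [exp=B main=B topic=B]
ancestors(B) = {A,B}; A in? yes
ancestors(B) = {A,B}; B in? yes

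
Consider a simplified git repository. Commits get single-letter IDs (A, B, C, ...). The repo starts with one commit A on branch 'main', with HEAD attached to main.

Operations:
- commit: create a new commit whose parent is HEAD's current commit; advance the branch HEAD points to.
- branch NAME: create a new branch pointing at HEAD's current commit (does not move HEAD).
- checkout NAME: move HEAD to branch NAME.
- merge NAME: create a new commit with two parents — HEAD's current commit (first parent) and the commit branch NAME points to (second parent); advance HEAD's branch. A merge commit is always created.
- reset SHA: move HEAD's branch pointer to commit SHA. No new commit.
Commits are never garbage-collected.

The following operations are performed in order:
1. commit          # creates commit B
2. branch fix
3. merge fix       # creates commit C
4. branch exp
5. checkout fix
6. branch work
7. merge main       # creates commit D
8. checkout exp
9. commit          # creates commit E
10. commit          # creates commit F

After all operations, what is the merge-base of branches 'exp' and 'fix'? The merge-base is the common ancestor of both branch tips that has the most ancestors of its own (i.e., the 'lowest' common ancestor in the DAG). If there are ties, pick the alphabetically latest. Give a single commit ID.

After op 1 (commit): HEAD=main@B [main=B]
After op 2 (branch): HEAD=main@B [fix=B main=B]
After op 3 (merge): HEAD=main@C [fix=B main=C]
After op 4 (branch): HEAD=main@C [exp=C fix=B main=C]
After op 5 (checkout): HEAD=fix@B [exp=C fix=B main=C]
After op 6 (branch): HEAD=fix@B [exp=C fix=B main=C work=B]
After op 7 (merge): HEAD=fix@D [exp=C fix=D main=C work=B]
After op 8 (checkout): HEAD=exp@C [exp=C fix=D main=C work=B]
After op 9 (commit): HEAD=exp@E [exp=E fix=D main=C work=B]
After op 10 (commit): HEAD=exp@F [exp=F fix=D main=C work=B]
ancestors(exp=F): ['A', 'B', 'C', 'E', 'F']
ancestors(fix=D): ['A', 'B', 'C', 'D']
common: ['A', 'B', 'C']

Answer: C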